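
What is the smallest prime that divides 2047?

2047 is odd.
Digit sum 13, not divisible by 3.
Ends in 7: not divisible by 5.
7: 2047 = 7·292 + 3
11: 2047 = 11·186 + 1
13: 2047 = 13·157 + 6
17: 2047 = 17·120 + 7
19: 2047 = 19·107 + 14
23: 2047 = 23·89

23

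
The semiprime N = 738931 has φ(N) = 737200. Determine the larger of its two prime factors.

φ(n) = (p−1)(q−1) = n − (p+q) + 1, so p + q = 738931 − 737200 + 1 = 1732.
p and q are the roots of t² − 1732t + 738931 = 0.
Discriminant: 1732² − 4·738931 = 2999824 − 2955724 = 44100; √44100 = 210.
q = (1732 − 210)/2 = 761, p = (1732 + 210)/2 = 971.
Check: 761 · 971 = 738931.

971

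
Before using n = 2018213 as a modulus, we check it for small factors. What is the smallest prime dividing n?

59

2018213 is odd.
Digit sum 17, not divisible by 3.
Ends in 3: not divisible by 5.
7: 2018213 = 7·288316 + 1
11: 2018213 = 11·183473 + 10
13: 2018213 = 13·155247 + 2
17: 2018213 = 17·118718 + 7
19: 2018213 = 19·106221 + 14
23: 2018213 = 23·87748 + 9
29: 2018213 = 29·69593 + 16
31: 2018213 = 31·65103 + 20
37: 2018213 = 37·54546 + 11
41: 2018213 = 41·49224 + 29
43: 2018213 = 43·46935 + 8
47: 2018213 = 47·42940 + 33
53: 2018213 = 53·38079 + 26
59: 2018213 = 59·34207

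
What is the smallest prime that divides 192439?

192439 is odd.
Digit sum 28, not divisible by 3.
Ends in 9: not divisible by 5.
7: 192439 = 7·27491 + 2
11: 192439 = 11·17494 + 5
13: 192439 = 13·14803

13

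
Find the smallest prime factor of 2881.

2881 is odd.
Digit sum 19, not divisible by 3.
Ends in 1: not divisible by 5.
7: 2881 = 7·411 + 4
11: 2881 = 11·261 + 10
13: 2881 = 13·221 + 8
17: 2881 = 17·169 + 8
19: 2881 = 19·151 + 12
23: 2881 = 23·125 + 6
29: 2881 = 29·99 + 10
31: 2881 = 31·92 + 29
37: 2881 = 37·77 + 32
41: 2881 = 41·70 + 11
43: 2881 = 43·67

43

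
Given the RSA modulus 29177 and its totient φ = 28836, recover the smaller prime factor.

163

φ(n) = (p−1)(q−1) = n − (p+q) + 1, so p + q = 29177 − 28836 + 1 = 342.
p and q are the roots of t² − 342t + 29177 = 0.
Discriminant: 342² − 4·29177 = 116964 − 116708 = 256; √256 = 16.
q = (342 − 16)/2 = 163, p = (342 + 16)/2 = 179.
Check: 163 · 179 = 29177.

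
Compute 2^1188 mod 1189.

297

2^1 ≡ 2 (mod 1189)
2^2 ≡ 2^2 = 4 ≡ 4 (mod 1189)
2^4 ≡ 4^2 = 16 ≡ 16 (mod 1189)
2^8 ≡ 16^2 = 256 ≡ 256 (mod 1189)
2^16 ≡ 256^2 = 65536 ≡ 141 (mod 1189)
2^32 ≡ 141^2 = 19881 ≡ 857 (mod 1189)
2^64 ≡ 857^2 = 734449 ≡ 836 (mod 1189)
2^128 ≡ 836^2 = 698896 ≡ 953 (mod 1189)
2^256 ≡ 953^2 = 908209 ≡ 1002 (mod 1189)
2^512 ≡ 1002^2 = 1004004 ≡ 488 (mod 1189)
2^1024 ≡ 488^2 = 238144 ≡ 344 (mod 1189)
1188 = 1024 + 128 + 32 + 4 in binary powers of 2.
So 2^1188 ≡ 344 · 953 · 857 · 16 ≡ 297 (mod 1189).
Since 297 ≠ 1, base 2 is a Fermat witness: 1189 is composite.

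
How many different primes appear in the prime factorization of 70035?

70035 = 3 · 23345
23345 = 5 · 4669
4669 = 7 · 667
667 = 23 · 29
70035 = 3 · 5 · 7 · 23 · 29, which has 5 distinct prime factors.

5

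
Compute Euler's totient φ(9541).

Factor: 9541 = 7 · 29 · 47.
φ(9541) = (7−1) · (29−1) · (47−1) = 6 · 28 · 46 = 7728.

7728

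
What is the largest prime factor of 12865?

12865 = 5 · 2573
2573 = 31 · 83
83 is prime.
So 12865 = 5 · 31 · 83; the largest prime factor is 83.

83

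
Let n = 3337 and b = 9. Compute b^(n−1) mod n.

9^1 ≡ 9 (mod 3337)
9^2 ≡ 9^2 = 81 ≡ 81 (mod 3337)
9^4 ≡ 81^2 = 6561 ≡ 3224 (mod 3337)
9^8 ≡ 3224^2 = 10394176 ≡ 2758 (mod 3337)
9^16 ≡ 2758^2 = 7606564 ≡ 1541 (mod 3337)
9^32 ≡ 1541^2 = 2374681 ≡ 2074 (mod 3337)
9^64 ≡ 2074^2 = 4301476 ≡ 83 (mod 3337)
9^128 ≡ 83^2 = 6889 ≡ 215 (mod 3337)
9^256 ≡ 215^2 = 46225 ≡ 2844 (mod 3337)
9^512 ≡ 2844^2 = 8088336 ≡ 2785 (mod 3337)
9^1024 ≡ 2785^2 = 7756225 ≡ 1037 (mod 3337)
9^2048 ≡ 1037^2 = 1075369 ≡ 855 (mod 3337)
3336 = 2048 + 1024 + 256 + 8 in binary powers of 2.
So 9^3336 ≡ 855 · 1037 · 2844 · 2758 ≡ 714 (mod 3337).
Since 714 ≠ 1, base 9 is a Fermat witness: 3337 is composite.

714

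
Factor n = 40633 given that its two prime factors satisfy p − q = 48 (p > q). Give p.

227

Since p = q + 48, we have 40633 = q(q + 48), so q² + 48q − 40633 = 0.
Discriminant: 48² + 4·40633 = 2304 + 162532 = 164836; √164836 = 406.
q = (−48 + 406)/2 = 179, and p = q + 48 = 227.
Check: 179 · 227 = 40633.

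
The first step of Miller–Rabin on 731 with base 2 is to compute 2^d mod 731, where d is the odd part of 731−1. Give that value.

389

731 − 1 = 730 = 2^1 · 365, so d = 365.
2^1 ≡ 2 (mod 731)
2^2 ≡ 2^2 = 4 ≡ 4 (mod 731)
2^4 ≡ 4^2 = 16 ≡ 16 (mod 731)
2^8 ≡ 16^2 = 256 ≡ 256 (mod 731)
2^16 ≡ 256^2 = 65536 ≡ 477 (mod 731)
2^32 ≡ 477^2 = 227529 ≡ 188 (mod 731)
2^64 ≡ 188^2 = 35344 ≡ 256 (mod 731)
2^128 ≡ 256^2 = 65536 ≡ 477 (mod 731)
2^256 ≡ 477^2 = 227529 ≡ 188 (mod 731)
365 = 256 + 64 + 32 + 8 + 4 + 1 in binary powers of 2.
So 2^365 ≡ 188 · 256 · 188 · 256 · 16 · 2 ≡ 389 (mod 731).
Squaring chain: 389; never reaches −1, so base 2 is a Miller–Rabin witness that 731 is composite.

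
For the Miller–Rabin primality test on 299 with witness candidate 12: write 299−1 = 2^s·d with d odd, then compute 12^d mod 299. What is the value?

285

299 − 1 = 298 = 2^1 · 149, so d = 149.
12^1 ≡ 12 (mod 299)
12^2 ≡ 12^2 = 144 ≡ 144 (mod 299)
12^4 ≡ 144^2 = 20736 ≡ 105 (mod 299)
12^8 ≡ 105^2 = 11025 ≡ 261 (mod 299)
12^16 ≡ 261^2 = 68121 ≡ 248 (mod 299)
12^32 ≡ 248^2 = 61504 ≡ 209 (mod 299)
12^64 ≡ 209^2 = 43681 ≡ 27 (mod 299)
12^128 ≡ 27^2 = 729 ≡ 131 (mod 299)
149 = 128 + 16 + 4 + 1 in binary powers of 2.
So 12^149 ≡ 131 · 248 · 105 · 12 ≡ 285 (mod 299).
Squaring chain: 285; never reaches −1, so base 12 is a Miller–Rabin witness that 299 is composite.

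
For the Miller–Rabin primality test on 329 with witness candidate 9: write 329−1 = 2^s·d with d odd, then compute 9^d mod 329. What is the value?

130

329 − 1 = 328 = 2^3 · 41, so d = 41.
9^1 ≡ 9 (mod 329)
9^2 ≡ 9^2 = 81 ≡ 81 (mod 329)
9^4 ≡ 81^2 = 6561 ≡ 310 (mod 329)
9^8 ≡ 310^2 = 96100 ≡ 32 (mod 329)
9^16 ≡ 32^2 = 1024 ≡ 37 (mod 329)
9^32 ≡ 37^2 = 1369 ≡ 53 (mod 329)
41 = 32 + 8 + 1 in binary powers of 2.
So 9^41 ≡ 53 · 32 · 9 ≡ 130 (mod 329).
Squaring chain: 130 → 121 → 165; never reaches −1, so base 9 is a Miller–Rabin witness that 329 is composite.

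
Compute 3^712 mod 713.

696

3^1 ≡ 3 (mod 713)
3^2 ≡ 3^2 = 9 ≡ 9 (mod 713)
3^4 ≡ 9^2 = 81 ≡ 81 (mod 713)
3^8 ≡ 81^2 = 6561 ≡ 144 (mod 713)
3^16 ≡ 144^2 = 20736 ≡ 59 (mod 713)
3^32 ≡ 59^2 = 3481 ≡ 629 (mod 713)
3^64 ≡ 629^2 = 395641 ≡ 639 (mod 713)
3^128 ≡ 639^2 = 408321 ≡ 485 (mod 713)
3^256 ≡ 485^2 = 235225 ≡ 648 (mod 713)
3^512 ≡ 648^2 = 419904 ≡ 660 (mod 713)
712 = 512 + 128 + 64 + 8 in binary powers of 2.
So 3^712 ≡ 660 · 485 · 639 · 144 ≡ 696 (mod 713).
Since 696 ≠ 1, base 3 is a Fermat witness: 713 is composite.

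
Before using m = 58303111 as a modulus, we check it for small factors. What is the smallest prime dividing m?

97

58303111 is odd.
Digit sum 22, not divisible by 3.
Ends in 1: not divisible by 5.
7: 58303111 = 7·8329015 + 6
11: 58303111 = 11·5300282 + 9
13: 58303111 = 13·4484854 + 9
17: 58303111 = 17·3429594 + 13
19: 58303111 = 19·3068584 + 15
23: 58303111 = 23·2534917 + 20
29: 58303111 = 29·2010452 + 3
31: 58303111 = 31·1880745 + 16
37: 58303111 = 37·1575759 + 28
41: 58303111 = 41·1422027 + 4
43: 58303111 = 43·1355886 + 13
47: 58303111 = 47·1240491 + 34
53: 58303111 = 53·1100058 + 37
59: 58303111 = 59·988188 + 19
61: 58303111 = 61·955788 + 43
67: 58303111 = 67·870195 + 46
71: 58303111 = 71·821170 + 41
73: 58303111 = 73·798672 + 55
79: 58303111 = 79·738014 + 5
83: 58303111 = 83·702447 + 10
89: 58303111 = 89·655091 + 12
97: 58303111 = 97·601063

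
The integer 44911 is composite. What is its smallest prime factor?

44911 is odd.
Digit sum 19, not divisible by 3.
Ends in 1: not divisible by 5.
7: 44911 = 7·6415 + 6
11: 44911 = 11·4082 + 9
13: 44911 = 13·3454 + 9
17: 44911 = 17·2641 + 14
19: 44911 = 19·2363 + 14
23: 44911 = 23·1952 + 15
29: 44911 = 29·1548 + 19
31: 44911 = 31·1448 + 23
37: 44911 = 37·1213 + 30
41: 44911 = 41·1095 + 16
43: 44911 = 43·1044 + 19
47: 44911 = 47·955 + 26
53: 44911 = 53·847 + 20
59: 44911 = 59·761 + 12
61: 44911 = 61·736 + 15
67: 44911 = 67·670 + 21
71: 44911 = 71·632 + 39
73: 44911 = 73·615 + 16
79: 44911 = 79·568 + 39
83: 44911 = 83·541 + 8
89: 44911 = 89·504 + 55
97: 44911 = 97·463

97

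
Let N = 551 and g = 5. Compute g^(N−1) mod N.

480

5^1 ≡ 5 (mod 551)
5^2 ≡ 5^2 = 25 ≡ 25 (mod 551)
5^4 ≡ 25^2 = 625 ≡ 74 (mod 551)
5^8 ≡ 74^2 = 5476 ≡ 517 (mod 551)
5^16 ≡ 517^2 = 267289 ≡ 54 (mod 551)
5^32 ≡ 54^2 = 2916 ≡ 161 (mod 551)
5^64 ≡ 161^2 = 25921 ≡ 24 (mod 551)
5^128 ≡ 24^2 = 576 ≡ 25 (mod 551)
5^256 ≡ 25^2 = 625 ≡ 74 (mod 551)
5^512 ≡ 74^2 = 5476 ≡ 517 (mod 551)
550 = 512 + 32 + 4 + 2 in binary powers of 2.
So 5^550 ≡ 517 · 161 · 74 · 25 ≡ 480 (mod 551).
Since 480 ≠ 1, base 5 is a Fermat witness: 551 is composite.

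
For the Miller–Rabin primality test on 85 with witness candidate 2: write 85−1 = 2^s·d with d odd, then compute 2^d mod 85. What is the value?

32

85 − 1 = 84 = 2^2 · 21, so d = 21.
2^1 ≡ 2 (mod 85)
2^2 ≡ 2^2 = 4 ≡ 4 (mod 85)
2^4 ≡ 4^2 = 16 ≡ 16 (mod 85)
2^8 ≡ 16^2 = 256 ≡ 1 (mod 85)
2^16 ≡ 1^2 = 1 ≡ 1 (mod 85)
21 = 16 + 4 + 1 in binary powers of 2.
So 2^21 ≡ 1 · 16 · 2 ≡ 32 (mod 85).
Squaring chain: 32 → 4; never reaches −1, so base 2 is a Miller–Rabin witness that 85 is composite.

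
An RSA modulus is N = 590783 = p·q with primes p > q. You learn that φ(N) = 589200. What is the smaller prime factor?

φ(n) = (p−1)(q−1) = n − (p+q) + 1, so p + q = 590783 − 589200 + 1 = 1584.
p and q are the roots of t² − 1584t + 590783 = 0.
Discriminant: 1584² − 4·590783 = 2509056 − 2363132 = 145924; √145924 = 382.
q = (1584 − 382)/2 = 601, p = (1584 + 382)/2 = 983.
Check: 601 · 983 = 590783.

601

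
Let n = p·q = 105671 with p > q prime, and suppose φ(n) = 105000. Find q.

φ(n) = (p−1)(q−1) = n − (p+q) + 1, so p + q = 105671 − 105000 + 1 = 672.
p and q are the roots of t² − 672t + 105671 = 0.
Discriminant: 672² − 4·105671 = 451584 − 422684 = 28900; √28900 = 170.
q = (672 − 170)/2 = 251, p = (672 + 170)/2 = 421.
Check: 251 · 421 = 105671.

251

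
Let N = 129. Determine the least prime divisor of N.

129 is odd.
Digit sum 12, divisible by 3.

3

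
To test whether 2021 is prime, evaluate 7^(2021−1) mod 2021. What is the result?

294

7^1 ≡ 7 (mod 2021)
7^2 ≡ 7^2 = 49 ≡ 49 (mod 2021)
7^4 ≡ 49^2 = 2401 ≡ 380 (mod 2021)
7^8 ≡ 380^2 = 144400 ≡ 909 (mod 2021)
7^16 ≡ 909^2 = 826281 ≡ 1713 (mod 2021)
7^32 ≡ 1713^2 = 2934369 ≡ 1898 (mod 2021)
7^64 ≡ 1898^2 = 3602404 ≡ 982 (mod 2021)
7^128 ≡ 982^2 = 964324 ≡ 307 (mod 2021)
7^256 ≡ 307^2 = 94249 ≡ 1283 (mod 2021)
7^512 ≡ 1283^2 = 1646089 ≡ 995 (mod 2021)
7^1024 ≡ 995^2 = 990025 ≡ 1756 (mod 2021)
2020 = 1024 + 512 + 256 + 128 + 64 + 32 + 4 in binary powers of 2.
So 7^2020 ≡ 1756 · 995 · 1283 · 307 · 982 · 1898 · 380 ≡ 294 (mod 2021).
Since 294 ≠ 1, base 7 is a Fermat witness: 2021 is composite.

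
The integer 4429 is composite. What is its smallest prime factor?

4429 is odd.
Digit sum 19, not divisible by 3.
Ends in 9: not divisible by 5.
7: 4429 = 7·632 + 5
11: 4429 = 11·402 + 7
13: 4429 = 13·340 + 9
17: 4429 = 17·260 + 9
19: 4429 = 19·233 + 2
23: 4429 = 23·192 + 13
29: 4429 = 29·152 + 21
31: 4429 = 31·142 + 27
37: 4429 = 37·119 + 26
41: 4429 = 41·108 + 1
43: 4429 = 43·103

43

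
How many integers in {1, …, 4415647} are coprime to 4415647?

Factor: 4415647 = 137 · 167 · 193.
φ(4415647) = (137−1) · (167−1) · (193−1) = 136 · 166 · 192 = 4334592.

4334592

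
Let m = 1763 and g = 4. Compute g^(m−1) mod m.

508

4^1 ≡ 4 (mod 1763)
4^2 ≡ 4^2 = 16 ≡ 16 (mod 1763)
4^4 ≡ 16^2 = 256 ≡ 256 (mod 1763)
4^8 ≡ 256^2 = 65536 ≡ 305 (mod 1763)
4^16 ≡ 305^2 = 93025 ≡ 1349 (mod 1763)
4^32 ≡ 1349^2 = 1819801 ≡ 385 (mod 1763)
4^64 ≡ 385^2 = 148225 ≡ 133 (mod 1763)
4^128 ≡ 133^2 = 17689 ≡ 59 (mod 1763)
4^256 ≡ 59^2 = 3481 ≡ 1718 (mod 1763)
4^512 ≡ 1718^2 = 2951524 ≡ 262 (mod 1763)
4^1024 ≡ 262^2 = 68644 ≡ 1650 (mod 1763)
1762 = 1024 + 512 + 128 + 64 + 32 + 2 in binary powers of 2.
So 4^1762 ≡ 1650 · 262 · 59 · 133 · 385 · 16 ≡ 508 (mod 1763).
Since 508 ≠ 1, base 4 is a Fermat witness: 1763 is composite.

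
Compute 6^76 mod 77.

6^1 ≡ 6 (mod 77)
6^2 ≡ 6^2 = 36 ≡ 36 (mod 77)
6^4 ≡ 36^2 = 1296 ≡ 64 (mod 77)
6^8 ≡ 64^2 = 4096 ≡ 15 (mod 77)
6^16 ≡ 15^2 = 225 ≡ 71 (mod 77)
6^32 ≡ 71^2 = 5041 ≡ 36 (mod 77)
6^64 ≡ 36^2 = 1296 ≡ 64 (mod 77)
76 = 64 + 8 + 4 in binary powers of 2.
So 6^76 ≡ 64 · 15 · 64 ≡ 71 (mod 77).
Since 71 ≠ 1, base 6 is a Fermat witness: 77 is composite.

71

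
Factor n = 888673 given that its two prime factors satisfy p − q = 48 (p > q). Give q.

Since p = q + 48, we have 888673 = q(q + 48), so q² + 48q − 888673 = 0.
Discriminant: 48² + 4·888673 = 2304 + 3554692 = 3556996; √3556996 = 1886.
q = (−48 + 1886)/2 = 919, and p = q + 48 = 967.
Check: 919 · 967 = 888673.

919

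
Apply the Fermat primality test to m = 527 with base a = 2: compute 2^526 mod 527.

64

2^1 ≡ 2 (mod 527)
2^2 ≡ 2^2 = 4 ≡ 4 (mod 527)
2^4 ≡ 4^2 = 16 ≡ 16 (mod 527)
2^8 ≡ 16^2 = 256 ≡ 256 (mod 527)
2^16 ≡ 256^2 = 65536 ≡ 188 (mod 527)
2^32 ≡ 188^2 = 35344 ≡ 35 (mod 527)
2^64 ≡ 35^2 = 1225 ≡ 171 (mod 527)
2^128 ≡ 171^2 = 29241 ≡ 256 (mod 527)
2^256 ≡ 256^2 = 65536 ≡ 188 (mod 527)
2^512 ≡ 188^2 = 35344 ≡ 35 (mod 527)
526 = 512 + 8 + 4 + 2 in binary powers of 2.
So 2^526 ≡ 35 · 256 · 16 · 4 ≡ 64 (mod 527).
Since 64 ≠ 1, base 2 is a Fermat witness: 527 is composite.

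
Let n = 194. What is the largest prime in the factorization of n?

97

194 = 2 · 97
97 is prime.
So 194 = 2 · 97; the largest prime factor is 97.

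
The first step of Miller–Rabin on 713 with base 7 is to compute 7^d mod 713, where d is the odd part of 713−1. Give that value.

536

713 − 1 = 712 = 2^3 · 89, so d = 89.
7^1 ≡ 7 (mod 713)
7^2 ≡ 7^2 = 49 ≡ 49 (mod 713)
7^4 ≡ 49^2 = 2401 ≡ 262 (mod 713)
7^8 ≡ 262^2 = 68644 ≡ 196 (mod 713)
7^16 ≡ 196^2 = 38416 ≡ 627 (mod 713)
7^32 ≡ 627^2 = 393129 ≡ 266 (mod 713)
7^64 ≡ 266^2 = 70756 ≡ 169 (mod 713)
89 = 64 + 16 + 8 + 1 in binary powers of 2.
So 7^89 ≡ 169 · 627 · 196 · 7 ≡ 536 (mod 713).
Squaring chain: 536 → 670 → 423; never reaches −1, so base 7 is a Miller–Rabin witness that 713 is composite.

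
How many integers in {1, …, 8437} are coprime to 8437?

Factor: 8437 = 11 · 13 · 59.
φ(8437) = (11−1) · (13−1) · (59−1) = 10 · 12 · 58 = 6960.

6960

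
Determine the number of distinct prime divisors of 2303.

2

2303 = 7^2 · 47
2303 = 7^2 · 47, which has 2 distinct prime factors.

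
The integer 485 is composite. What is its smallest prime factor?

5

485 is odd.
Digit sum 17, not divisible by 3.
Ends in 5: divisible by 5.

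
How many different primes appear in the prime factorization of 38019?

38019 = 3 · 12673
12673 = 19 · 667
667 = 23 · 29
38019 = 3 · 19 · 23 · 29, which has 4 distinct prime factors.

4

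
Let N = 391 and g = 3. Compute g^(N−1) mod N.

3^1 ≡ 3 (mod 391)
3^2 ≡ 3^2 = 9 ≡ 9 (mod 391)
3^4 ≡ 9^2 = 81 ≡ 81 (mod 391)
3^8 ≡ 81^2 = 6561 ≡ 305 (mod 391)
3^16 ≡ 305^2 = 93025 ≡ 358 (mod 391)
3^32 ≡ 358^2 = 128164 ≡ 307 (mod 391)
3^64 ≡ 307^2 = 94249 ≡ 18 (mod 391)
3^128 ≡ 18^2 = 324 ≡ 324 (mod 391)
3^256 ≡ 324^2 = 104976 ≡ 188 (mod 391)
390 = 256 + 128 + 4 + 2 in binary powers of 2.
So 3^390 ≡ 188 · 324 · 81 · 9 ≡ 151 (mod 391).
Since 151 ≠ 1, base 3 is a Fermat witness: 391 is composite.

151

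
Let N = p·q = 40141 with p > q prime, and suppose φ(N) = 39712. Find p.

φ(n) = (p−1)(q−1) = n − (p+q) + 1, so p + q = 40141 − 39712 + 1 = 430.
p and q are the roots of t² − 430t + 40141 = 0.
Discriminant: 430² − 4·40141 = 184900 − 160564 = 24336; √24336 = 156.
q = (430 − 156)/2 = 137, p = (430 + 156)/2 = 293.
Check: 137 · 293 = 40141.

293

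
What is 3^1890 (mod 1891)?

1

3^1 ≡ 3 (mod 1891)
3^2 ≡ 3^2 = 9 ≡ 9 (mod 1891)
3^4 ≡ 9^2 = 81 ≡ 81 (mod 1891)
3^8 ≡ 81^2 = 6561 ≡ 888 (mod 1891)
3^16 ≡ 888^2 = 788544 ≡ 1888 (mod 1891)
3^32 ≡ 1888^2 = 3564544 ≡ 9 (mod 1891)
3^64 ≡ 9^2 = 81 ≡ 81 (mod 1891)
3^128 ≡ 81^2 = 6561 ≡ 888 (mod 1891)
3^256 ≡ 888^2 = 788544 ≡ 1888 (mod 1891)
3^512 ≡ 1888^2 = 3564544 ≡ 9 (mod 1891)
3^1024 ≡ 9^2 = 81 ≡ 81 (mod 1891)
1890 = 1024 + 512 + 256 + 64 + 32 + 2 in binary powers of 2.
So 3^1890 ≡ 81 · 9 · 1888 · 81 · 9 · 9 ≡ 1 (mod 1891).
Since the result is 1, base 3 gives no evidence that 1891 is composite.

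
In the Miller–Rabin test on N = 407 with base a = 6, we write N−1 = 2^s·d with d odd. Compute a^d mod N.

407 − 1 = 406 = 2^1 · 203, so d = 203.
6^1 ≡ 6 (mod 407)
6^2 ≡ 6^2 = 36 ≡ 36 (mod 407)
6^4 ≡ 36^2 = 1296 ≡ 75 (mod 407)
6^8 ≡ 75^2 = 5625 ≡ 334 (mod 407)
6^16 ≡ 334^2 = 111556 ≡ 38 (mod 407)
6^32 ≡ 38^2 = 1444 ≡ 223 (mod 407)
6^64 ≡ 223^2 = 49729 ≡ 75 (mod 407)
6^128 ≡ 75^2 = 5625 ≡ 334 (mod 407)
203 = 128 + 64 + 8 + 2 + 1 in binary powers of 2.
So 6^203 ≡ 334 · 75 · 334 · 36 · 6 ≡ 216 (mod 407).
Squaring chain: 216; never reaches −1, so base 6 is a Miller–Rabin witness that 407 is composite.

216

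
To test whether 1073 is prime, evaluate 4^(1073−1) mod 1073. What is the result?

1069

4^1 ≡ 4 (mod 1073)
4^2 ≡ 4^2 = 16 ≡ 16 (mod 1073)
4^4 ≡ 16^2 = 256 ≡ 256 (mod 1073)
4^8 ≡ 256^2 = 65536 ≡ 83 (mod 1073)
4^16 ≡ 83^2 = 6889 ≡ 451 (mod 1073)
4^32 ≡ 451^2 = 203401 ≡ 604 (mod 1073)
4^64 ≡ 604^2 = 364816 ≡ 1069 (mod 1073)
4^128 ≡ 1069^2 = 1142761 ≡ 16 (mod 1073)
4^256 ≡ 16^2 = 256 ≡ 256 (mod 1073)
4^512 ≡ 256^2 = 65536 ≡ 83 (mod 1073)
4^1024 ≡ 83^2 = 6889 ≡ 451 (mod 1073)
1072 = 1024 + 32 + 16 in binary powers of 2.
So 4^1072 ≡ 451 · 604 · 451 ≡ 1069 (mod 1073).
Since 1069 ≠ 1, base 4 is a Fermat witness: 1073 is composite.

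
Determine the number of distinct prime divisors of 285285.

6

285285 = 3 · 95095
95095 = 5 · 19019
19019 = 7 · 2717
2717 = 11 · 247
247 = 13 · 19
285285 = 3 · 5 · 7 · 11 · 13 · 19, which has 6 distinct prime factors.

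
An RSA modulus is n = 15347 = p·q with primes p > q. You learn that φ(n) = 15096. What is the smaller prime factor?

φ(n) = (p−1)(q−1) = n − (p+q) + 1, so p + q = 15347 − 15096 + 1 = 252.
p and q are the roots of t² − 252t + 15347 = 0.
Discriminant: 252² − 4·15347 = 63504 − 61388 = 2116; √2116 = 46.
q = (252 − 46)/2 = 103, p = (252 + 46)/2 = 149.
Check: 103 · 149 = 15347.

103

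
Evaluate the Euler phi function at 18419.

Factor: 18419 = 113 · 163.
φ(18419) = (113−1) · (163−1) = 112 · 162 = 18144.

18144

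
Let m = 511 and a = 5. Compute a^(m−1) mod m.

5^1 ≡ 5 (mod 511)
5^2 ≡ 5^2 = 25 ≡ 25 (mod 511)
5^4 ≡ 25^2 = 625 ≡ 114 (mod 511)
5^8 ≡ 114^2 = 12996 ≡ 221 (mod 511)
5^16 ≡ 221^2 = 48841 ≡ 296 (mod 511)
5^32 ≡ 296^2 = 87616 ≡ 235 (mod 511)
5^64 ≡ 235^2 = 55225 ≡ 37 (mod 511)
5^128 ≡ 37^2 = 1369 ≡ 347 (mod 511)
5^256 ≡ 347^2 = 120409 ≡ 324 (mod 511)
510 = 256 + 128 + 64 + 32 + 16 + 8 + 4 + 2 in binary powers of 2.
So 5^510 ≡ 324 · 347 · 37 · 235 · 296 · 221 · 114 · 25 ≡ 295 (mod 511).
Since 295 ≠ 1, base 5 is a Fermat witness: 511 is composite.

295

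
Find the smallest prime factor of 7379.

47

7379 is odd.
Digit sum 26, not divisible by 3.
Ends in 9: not divisible by 5.
7: 7379 = 7·1054 + 1
11: 7379 = 11·670 + 9
13: 7379 = 13·567 + 8
17: 7379 = 17·434 + 1
19: 7379 = 19·388 + 7
23: 7379 = 23·320 + 19
29: 7379 = 29·254 + 13
31: 7379 = 31·238 + 1
37: 7379 = 37·199 + 16
41: 7379 = 41·179 + 40
43: 7379 = 43·171 + 26
47: 7379 = 47·157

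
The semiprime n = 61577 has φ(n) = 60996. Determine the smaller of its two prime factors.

φ(n) = (p−1)(q−1) = n − (p+q) + 1, so p + q = 61577 − 60996 + 1 = 582.
p and q are the roots of t² − 582t + 61577 = 0.
Discriminant: 582² − 4·61577 = 338724 − 246308 = 92416; √92416 = 304.
q = (582 − 304)/2 = 139, p = (582 + 304)/2 = 443.
Check: 139 · 443 = 61577.

139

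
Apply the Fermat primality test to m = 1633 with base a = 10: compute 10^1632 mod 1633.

1605

10^1 ≡ 10 (mod 1633)
10^2 ≡ 10^2 = 100 ≡ 100 (mod 1633)
10^4 ≡ 100^2 = 10000 ≡ 202 (mod 1633)
10^8 ≡ 202^2 = 40804 ≡ 1612 (mod 1633)
10^16 ≡ 1612^2 = 2598544 ≡ 441 (mod 1633)
10^32 ≡ 441^2 = 194481 ≡ 154 (mod 1633)
10^64 ≡ 154^2 = 23716 ≡ 854 (mod 1633)
10^128 ≡ 854^2 = 729316 ≡ 998 (mod 1633)
10^256 ≡ 998^2 = 996004 ≡ 1507 (mod 1633)
10^512 ≡ 1507^2 = 2271049 ≡ 1179 (mod 1633)
10^1024 ≡ 1179^2 = 1390041 ≡ 358 (mod 1633)
1632 = 1024 + 512 + 64 + 32 in binary powers of 2.
So 10^1632 ≡ 358 · 1179 · 854 · 154 ≡ 1605 (mod 1633).
Since 1605 ≠ 1, base 10 is a Fermat witness: 1633 is composite.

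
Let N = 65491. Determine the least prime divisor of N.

65491 is odd.
Digit sum 25, not divisible by 3.
Ends in 1: not divisible by 5.
7: 65491 = 7·9355 + 6
11: 65491 = 11·5953 + 8
13: 65491 = 13·5037 + 10
17: 65491 = 17·3852 + 7
19: 65491 = 19·3446 + 17
23: 65491 = 23·2847 + 10
29: 65491 = 29·2258 + 9
31: 65491 = 31·2112 + 19
37: 65491 = 37·1770 + 1
41: 65491 = 41·1597 + 14
43: 65491 = 43·1523 + 2
47: 65491 = 47·1393 + 20
53: 65491 = 53·1235 + 36
59: 65491 = 59·1110 + 1
61: 65491 = 61·1073 + 38
67: 65491 = 67·977 + 32
71: 65491 = 71·922 + 29
73: 65491 = 73·897 + 10
79: 65491 = 79·829

79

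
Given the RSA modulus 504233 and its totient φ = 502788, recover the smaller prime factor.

587

φ(n) = (p−1)(q−1) = n − (p+q) + 1, so p + q = 504233 − 502788 + 1 = 1446.
p and q are the roots of t² − 1446t + 504233 = 0.
Discriminant: 1446² − 4·504233 = 2090916 − 2016932 = 73984; √73984 = 272.
q = (1446 − 272)/2 = 587, p = (1446 + 272)/2 = 859.
Check: 587 · 859 = 504233.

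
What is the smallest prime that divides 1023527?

31

1023527 is odd.
Digit sum 20, not divisible by 3.
Ends in 7: not divisible by 5.
7: 1023527 = 7·146218 + 1
11: 1023527 = 11·93047 + 10
13: 1023527 = 13·78732 + 11
17: 1023527 = 17·60207 + 8
19: 1023527 = 19·53869 + 16
23: 1023527 = 23·44501 + 4
29: 1023527 = 29·35294 + 1
31: 1023527 = 31·33017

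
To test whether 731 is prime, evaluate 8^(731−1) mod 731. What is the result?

8^1 ≡ 8 (mod 731)
8^2 ≡ 8^2 = 64 ≡ 64 (mod 731)
8^4 ≡ 64^2 = 4096 ≡ 441 (mod 731)
8^8 ≡ 441^2 = 194481 ≡ 35 (mod 731)
8^16 ≡ 35^2 = 1225 ≡ 494 (mod 731)
8^32 ≡ 494^2 = 244036 ≡ 613 (mod 731)
8^64 ≡ 613^2 = 375769 ≡ 35 (mod 731)
8^128 ≡ 35^2 = 1225 ≡ 494 (mod 731)
8^256 ≡ 494^2 = 244036 ≡ 613 (mod 731)
8^512 ≡ 613^2 = 375769 ≡ 35 (mod 731)
730 = 512 + 128 + 64 + 16 + 8 + 2 in binary powers of 2.
So 8^730 ≡ 35 · 494 · 35 · 494 · 35 · 64 ≡ 64 (mod 731).
Since 64 ≠ 1, base 8 is a Fermat witness: 731 is composite.

64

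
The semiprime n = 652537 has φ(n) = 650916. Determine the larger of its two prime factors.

883

φ(n) = (p−1)(q−1) = n − (p+q) + 1, so p + q = 652537 − 650916 + 1 = 1622.
p and q are the roots of t² − 1622t + 652537 = 0.
Discriminant: 1622² − 4·652537 = 2630884 − 2610148 = 20736; √20736 = 144.
q = (1622 − 144)/2 = 739, p = (1622 + 144)/2 = 883.
Check: 739 · 883 = 652537.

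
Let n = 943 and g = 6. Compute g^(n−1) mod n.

210

6^1 ≡ 6 (mod 943)
6^2 ≡ 6^2 = 36 ≡ 36 (mod 943)
6^4 ≡ 36^2 = 1296 ≡ 353 (mod 943)
6^8 ≡ 353^2 = 124609 ≡ 133 (mod 943)
6^16 ≡ 133^2 = 17689 ≡ 715 (mod 943)
6^32 ≡ 715^2 = 511225 ≡ 119 (mod 943)
6^64 ≡ 119^2 = 14161 ≡ 16 (mod 943)
6^128 ≡ 16^2 = 256 ≡ 256 (mod 943)
6^256 ≡ 256^2 = 65536 ≡ 469 (mod 943)
6^512 ≡ 469^2 = 219961 ≡ 242 (mod 943)
942 = 512 + 256 + 128 + 32 + 8 + 4 + 2 in binary powers of 2.
So 6^942 ≡ 242 · 469 · 256 · 119 · 133 · 353 · 36 ≡ 210 (mod 943).
Since 210 ≠ 1, base 6 is a Fermat witness: 943 is composite.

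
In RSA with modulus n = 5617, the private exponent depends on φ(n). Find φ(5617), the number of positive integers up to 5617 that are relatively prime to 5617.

Factor: 5617 = 41 · 137.
φ(5617) = (41−1) · (137−1) = 40 · 136 = 5440.

5440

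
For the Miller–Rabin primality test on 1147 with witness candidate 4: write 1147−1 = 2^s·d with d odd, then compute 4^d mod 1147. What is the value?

1147 − 1 = 1146 = 2^1 · 573, so d = 573.
4^1 ≡ 4 (mod 1147)
4^2 ≡ 4^2 = 16 ≡ 16 (mod 1147)
4^4 ≡ 16^2 = 256 ≡ 256 (mod 1147)
4^8 ≡ 256^2 = 65536 ≡ 157 (mod 1147)
4^16 ≡ 157^2 = 24649 ≡ 562 (mod 1147)
4^32 ≡ 562^2 = 315844 ≡ 419 (mod 1147)
4^64 ≡ 419^2 = 175561 ≡ 70 (mod 1147)
4^128 ≡ 70^2 = 4900 ≡ 312 (mod 1147)
4^256 ≡ 312^2 = 97344 ≡ 996 (mod 1147)
4^512 ≡ 996^2 = 992016 ≡ 1008 (mod 1147)
573 = 512 + 32 + 16 + 8 + 4 + 1 in binary powers of 2.
So 4^573 ≡ 1008 · 419 · 562 · 157 · 256 · 4 ≡ 529 (mod 1147).
Squaring chain: 529; never reaches −1, so base 4 is a Miller–Rabin witness that 1147 is composite.

529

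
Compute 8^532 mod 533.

8^1 ≡ 8 (mod 533)
8^2 ≡ 8^2 = 64 ≡ 64 (mod 533)
8^4 ≡ 64^2 = 4096 ≡ 365 (mod 533)
8^8 ≡ 365^2 = 133225 ≡ 508 (mod 533)
8^16 ≡ 508^2 = 258064 ≡ 92 (mod 533)
8^32 ≡ 92^2 = 8464 ≡ 469 (mod 533)
8^64 ≡ 469^2 = 219961 ≡ 365 (mod 533)
8^128 ≡ 365^2 = 133225 ≡ 508 (mod 533)
8^256 ≡ 508^2 = 258064 ≡ 92 (mod 533)
8^512 ≡ 92^2 = 8464 ≡ 469 (mod 533)
532 = 512 + 16 + 4 in binary powers of 2.
So 8^532 ≡ 469 · 92 · 365 ≡ 469 (mod 533).
Since 469 ≠ 1, base 8 is a Fermat witness: 533 is composite.

469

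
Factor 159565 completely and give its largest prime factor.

159565 = 5 · 31913
31913 = 7 · 4559
4559 = 47 · 97
97 is prime.
So 159565 = 5 · 7 · 47 · 97; the largest prime factor is 97.

97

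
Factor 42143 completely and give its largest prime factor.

42143 = 17 · 2479
2479 = 37 · 67
67 is prime.
So 42143 = 17 · 37 · 67; the largest prime factor is 67.

67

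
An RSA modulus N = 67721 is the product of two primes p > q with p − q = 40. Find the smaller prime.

Since p = q + 40, we have 67721 = q(q + 40), so q² + 40q − 67721 = 0.
Discriminant: 40² + 4·67721 = 1600 + 270884 = 272484; √272484 = 522.
q = (−40 + 522)/2 = 241, and p = q + 40 = 281.
Check: 241 · 281 = 67721.

241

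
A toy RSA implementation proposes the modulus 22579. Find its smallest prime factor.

22579 is odd.
Digit sum 25, not divisible by 3.
Ends in 9: not divisible by 5.
7: 22579 = 7·3225 + 4
11: 22579 = 11·2052 + 7
13: 22579 = 13·1736 + 11
17: 22579 = 17·1328 + 3
19: 22579 = 19·1188 + 7
23: 22579 = 23·981 + 16
29: 22579 = 29·778 + 17
31: 22579 = 31·728 + 11
37: 22579 = 37·610 + 9
41: 22579 = 41·550 + 29
43: 22579 = 43·525 + 4
47: 22579 = 47·480 + 19
53: 22579 = 53·426 + 1
59: 22579 = 59·382 + 41
61: 22579 = 61·370 + 9
67: 22579 = 67·337

67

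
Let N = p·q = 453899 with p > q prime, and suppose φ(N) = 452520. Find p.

φ(n) = (p−1)(q−1) = n − (p+q) + 1, so p + q = 453899 − 452520 + 1 = 1380.
p and q are the roots of t² − 1380t + 453899 = 0.
Discriminant: 1380² − 4·453899 = 1904400 − 1815596 = 88804; √88804 = 298.
q = (1380 − 298)/2 = 541, p = (1380 + 298)/2 = 839.
Check: 541 · 839 = 453899.

839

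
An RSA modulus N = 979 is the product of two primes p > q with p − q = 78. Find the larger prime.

89

Since p = q + 78, we have 979 = q(q + 78), so q² + 78q − 979 = 0.
Discriminant: 78² + 4·979 = 6084 + 3916 = 10000; √10000 = 100.
q = (−78 + 100)/2 = 11, and p = q + 78 = 89.
Check: 11 · 89 = 979.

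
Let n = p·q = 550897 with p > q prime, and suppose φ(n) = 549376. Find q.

593

φ(n) = (p−1)(q−1) = n − (p+q) + 1, so p + q = 550897 − 549376 + 1 = 1522.
p and q are the roots of t² − 1522t + 550897 = 0.
Discriminant: 1522² − 4·550897 = 2316484 − 2203588 = 112896; √112896 = 336.
q = (1522 − 336)/2 = 593, p = (1522 + 336)/2 = 929.
Check: 593 · 929 = 550897.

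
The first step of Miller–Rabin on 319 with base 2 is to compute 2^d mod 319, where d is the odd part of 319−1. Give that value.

319 − 1 = 318 = 2^1 · 159, so d = 159.
2^1 ≡ 2 (mod 319)
2^2 ≡ 2^2 = 4 ≡ 4 (mod 319)
2^4 ≡ 4^2 = 16 ≡ 16 (mod 319)
2^8 ≡ 16^2 = 256 ≡ 256 (mod 319)
2^16 ≡ 256^2 = 65536 ≡ 141 (mod 319)
2^32 ≡ 141^2 = 19881 ≡ 103 (mod 319)
2^64 ≡ 103^2 = 10609 ≡ 82 (mod 319)
2^128 ≡ 82^2 = 6724 ≡ 25 (mod 319)
159 = 128 + 16 + 8 + 4 + 2 + 1 in binary powers of 2.
So 2^159 ≡ 25 · 141 · 256 · 16 · 4 · 2 ≡ 171 (mod 319).
Squaring chain: 171; never reaches −1, so base 2 is a Miller–Rabin witness that 319 is composite.

171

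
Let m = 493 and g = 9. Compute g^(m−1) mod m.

458

9^1 ≡ 9 (mod 493)
9^2 ≡ 9^2 = 81 ≡ 81 (mod 493)
9^4 ≡ 81^2 = 6561 ≡ 152 (mod 493)
9^8 ≡ 152^2 = 23104 ≡ 426 (mod 493)
9^16 ≡ 426^2 = 181476 ≡ 52 (mod 493)
9^32 ≡ 52^2 = 2704 ≡ 239 (mod 493)
9^64 ≡ 239^2 = 57121 ≡ 426 (mod 493)
9^128 ≡ 426^2 = 181476 ≡ 52 (mod 493)
9^256 ≡ 52^2 = 2704 ≡ 239 (mod 493)
492 = 256 + 128 + 64 + 32 + 8 + 4 in binary powers of 2.
So 9^492 ≡ 239 · 52 · 426 · 239 · 426 · 152 ≡ 458 (mod 493).
Since 458 ≠ 1, base 9 is a Fermat witness: 493 is composite.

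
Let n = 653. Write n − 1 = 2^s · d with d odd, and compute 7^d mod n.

1

653 − 1 = 652 = 2^2 · 163, so d = 163.
7^1 ≡ 7 (mod 653)
7^2 ≡ 7^2 = 49 ≡ 49 (mod 653)
7^4 ≡ 49^2 = 2401 ≡ 442 (mod 653)
7^8 ≡ 442^2 = 195364 ≡ 117 (mod 653)
7^16 ≡ 117^2 = 13689 ≡ 629 (mod 653)
7^32 ≡ 629^2 = 395641 ≡ 576 (mod 653)
7^64 ≡ 576^2 = 331776 ≡ 52 (mod 653)
7^128 ≡ 52^2 = 2704 ≡ 92 (mod 653)
163 = 128 + 32 + 2 + 1 in binary powers of 2.
So 7^163 ≡ 92 · 576 · 49 · 7 ≡ 1 (mod 653).
Since 7^d ≡ 1 (mod 653), base 7 does not prove 653 composite.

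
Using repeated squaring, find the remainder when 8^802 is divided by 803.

592

8^1 ≡ 8 (mod 803)
8^2 ≡ 8^2 = 64 ≡ 64 (mod 803)
8^4 ≡ 64^2 = 4096 ≡ 81 (mod 803)
8^8 ≡ 81^2 = 6561 ≡ 137 (mod 803)
8^16 ≡ 137^2 = 18769 ≡ 300 (mod 803)
8^32 ≡ 300^2 = 90000 ≡ 64 (mod 803)
8^64 ≡ 64^2 = 4096 ≡ 81 (mod 803)
8^128 ≡ 81^2 = 6561 ≡ 137 (mod 803)
8^256 ≡ 137^2 = 18769 ≡ 300 (mod 803)
8^512 ≡ 300^2 = 90000 ≡ 64 (mod 803)
802 = 512 + 256 + 32 + 2 in binary powers of 2.
So 8^802 ≡ 64 · 300 · 64 · 64 ≡ 592 (mod 803).
Since 592 ≠ 1, base 8 is a Fermat witness: 803 is composite.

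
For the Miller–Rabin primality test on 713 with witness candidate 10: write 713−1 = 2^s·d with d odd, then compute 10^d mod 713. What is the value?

713 − 1 = 712 = 2^3 · 89, so d = 89.
10^1 ≡ 10 (mod 713)
10^2 ≡ 10^2 = 100 ≡ 100 (mod 713)
10^4 ≡ 100^2 = 10000 ≡ 18 (mod 713)
10^8 ≡ 18^2 = 324 ≡ 324 (mod 713)
10^16 ≡ 324^2 = 104976 ≡ 165 (mod 713)
10^32 ≡ 165^2 = 27225 ≡ 131 (mod 713)
10^64 ≡ 131^2 = 17161 ≡ 49 (mod 713)
89 = 64 + 16 + 8 + 1 in binary powers of 2.
So 10^89 ≡ 49 · 165 · 324 · 10 ≡ 493 (mod 713).
Squaring chain: 493 → 629 → 639; never reaches −1, so base 10 is a Miller–Rabin witness that 713 is composite.

493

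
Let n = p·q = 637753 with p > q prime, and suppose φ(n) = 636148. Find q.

719

φ(n) = (p−1)(q−1) = n − (p+q) + 1, so p + q = 637753 − 636148 + 1 = 1606.
p and q are the roots of t² − 1606t + 637753 = 0.
Discriminant: 1606² − 4·637753 = 2579236 − 2551012 = 28224; √28224 = 168.
q = (1606 − 168)/2 = 719, p = (1606 + 168)/2 = 887.
Check: 719 · 887 = 637753.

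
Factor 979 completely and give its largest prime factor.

979 = 11 · 89
89 is prime.
So 979 = 11 · 89; the largest prime factor is 89.

89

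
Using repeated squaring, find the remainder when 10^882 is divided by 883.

10^1 ≡ 10 (mod 883)
10^2 ≡ 10^2 = 100 ≡ 100 (mod 883)
10^4 ≡ 100^2 = 10000 ≡ 287 (mod 883)
10^8 ≡ 287^2 = 82369 ≡ 250 (mod 883)
10^16 ≡ 250^2 = 62500 ≡ 690 (mod 883)
10^32 ≡ 690^2 = 476100 ≡ 163 (mod 883)
10^64 ≡ 163^2 = 26569 ≡ 79 (mod 883)
10^128 ≡ 79^2 = 6241 ≡ 60 (mod 883)
10^256 ≡ 60^2 = 3600 ≡ 68 (mod 883)
10^512 ≡ 68^2 = 4624 ≡ 209 (mod 883)
882 = 512 + 256 + 64 + 32 + 16 + 2 in binary powers of 2.
So 10^882 ≡ 209 · 68 · 79 · 163 · 690 · 100 ≡ 1 (mod 883).
Since the result is 1, base 10 gives no evidence that 883 is composite.

1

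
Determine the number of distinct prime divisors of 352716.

6

352716 = 2^2 · 88179
88179 = 3 · 29393
29393 = 7 · 4199
4199 = 13 · 323
323 = 17 · 19
352716 = 2^2 · 3 · 7 · 13 · 17 · 19, which has 6 distinct prime factors.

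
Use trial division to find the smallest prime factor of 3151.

23

3151 is odd.
Digit sum 10, not divisible by 3.
Ends in 1: not divisible by 5.
7: 3151 = 7·450 + 1
11: 3151 = 11·286 + 5
13: 3151 = 13·242 + 5
17: 3151 = 17·185 + 6
19: 3151 = 19·165 + 16
23: 3151 = 23·137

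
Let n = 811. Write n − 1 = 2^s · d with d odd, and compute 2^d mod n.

810

811 − 1 = 810 = 2^1 · 405, so d = 405.
2^1 ≡ 2 (mod 811)
2^2 ≡ 2^2 = 4 ≡ 4 (mod 811)
2^4 ≡ 4^2 = 16 ≡ 16 (mod 811)
2^8 ≡ 16^2 = 256 ≡ 256 (mod 811)
2^16 ≡ 256^2 = 65536 ≡ 656 (mod 811)
2^32 ≡ 656^2 = 430336 ≡ 506 (mod 811)
2^64 ≡ 506^2 = 256036 ≡ 571 (mod 811)
2^128 ≡ 571^2 = 326041 ≡ 19 (mod 811)
2^256 ≡ 19^2 = 361 ≡ 361 (mod 811)
405 = 256 + 128 + 16 + 4 + 1 in binary powers of 2.
So 2^405 ≡ 361 · 19 · 656 · 16 · 2 ≡ 810 (mod 811).
Since 2^d ≡ 810 (mod 811), base 2 does not prove 811 composite.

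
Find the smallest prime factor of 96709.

96709 is odd.
Digit sum 31, not divisible by 3.
Ends in 9: not divisible by 5.
7: 96709 = 7·13815 + 4
11: 96709 = 11·8791 + 8
13: 96709 = 13·7439 + 2
17: 96709 = 17·5688 + 13
19: 96709 = 19·5089 + 18
23: 96709 = 23·4204 + 17
29: 96709 = 29·3334 + 23
31: 96709 = 31·3119 + 20
37: 96709 = 37·2613 + 28
41: 96709 = 41·2358 + 31
43: 96709 = 43·2249 + 2
47: 96709 = 47·2057 + 30
53: 96709 = 53·1824 + 37
59: 96709 = 59·1639 + 8
61: 96709 = 61·1585 + 24
67: 96709 = 67·1443 + 28
71: 96709 = 71·1362 + 7
73: 96709 = 73·1324 + 57
79: 96709 = 79·1224 + 13
83: 96709 = 83·1165 + 14
89: 96709 = 89·1086 + 55
97: 96709 = 97·997

97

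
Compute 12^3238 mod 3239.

12^1 ≡ 12 (mod 3239)
12^2 ≡ 12^2 = 144 ≡ 144 (mod 3239)
12^4 ≡ 144^2 = 20736 ≡ 1302 (mod 3239)
12^8 ≡ 1302^2 = 1695204 ≡ 1207 (mod 3239)
12^16 ≡ 1207^2 = 1456849 ≡ 2538 (mod 3239)
12^32 ≡ 2538^2 = 6441444 ≡ 2312 (mod 3239)
12^64 ≡ 2312^2 = 5345344 ≡ 994 (mod 3239)
12^128 ≡ 994^2 = 988036 ≡ 141 (mod 3239)
12^256 ≡ 141^2 = 19881 ≡ 447 (mod 3239)
12^512 ≡ 447^2 = 199809 ≡ 2230 (mod 3239)
12^1024 ≡ 2230^2 = 4972900 ≡ 1035 (mod 3239)
12^2048 ≡ 1035^2 = 1071225 ≡ 2355 (mod 3239)
3238 = 2048 + 1024 + 128 + 32 + 4 + 2 in binary powers of 2.
So 12^3238 ≡ 2355 · 1035 · 141 · 2312 · 1302 · 144 ≡ 699 (mod 3239).
Since 699 ≠ 1, base 12 is a Fermat witness: 3239 is composite.

699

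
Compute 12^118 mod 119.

12^1 ≡ 12 (mod 119)
12^2 ≡ 12^2 = 144 ≡ 25 (mod 119)
12^4 ≡ 25^2 = 625 ≡ 30 (mod 119)
12^8 ≡ 30^2 = 900 ≡ 67 (mod 119)
12^16 ≡ 67^2 = 4489 ≡ 86 (mod 119)
12^32 ≡ 86^2 = 7396 ≡ 18 (mod 119)
12^64 ≡ 18^2 = 324 ≡ 86 (mod 119)
118 = 64 + 32 + 16 + 4 + 2 in binary powers of 2.
So 12^118 ≡ 86 · 18 · 86 · 30 · 25 ≡ 2 (mod 119).
Since 2 ≠ 1, base 12 is a Fermat witness: 119 is composite.

2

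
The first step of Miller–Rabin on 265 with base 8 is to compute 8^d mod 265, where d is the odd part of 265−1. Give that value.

58

265 − 1 = 264 = 2^3 · 33, so d = 33.
8^1 ≡ 8 (mod 265)
8^2 ≡ 8^2 = 64 ≡ 64 (mod 265)
8^4 ≡ 64^2 = 4096 ≡ 121 (mod 265)
8^8 ≡ 121^2 = 14641 ≡ 66 (mod 265)
8^16 ≡ 66^2 = 4356 ≡ 116 (mod 265)
8^32 ≡ 116^2 = 13456 ≡ 206 (mod 265)
33 = 32 + 1 in binary powers of 2.
So 8^33 ≡ 206 · 8 ≡ 58 (mod 265).
Squaring chain: 58 → 184 → 201; never reaches −1, so base 8 is a Miller–Rabin witness that 265 is composite.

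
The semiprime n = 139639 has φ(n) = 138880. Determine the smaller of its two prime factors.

φ(n) = (p−1)(q−1) = n − (p+q) + 1, so p + q = 139639 − 138880 + 1 = 760.
p and q are the roots of t² − 760t + 139639 = 0.
Discriminant: 760² − 4·139639 = 577600 − 558556 = 19044; √19044 = 138.
q = (760 − 138)/2 = 311, p = (760 + 138)/2 = 449.
Check: 311 · 449 = 139639.

311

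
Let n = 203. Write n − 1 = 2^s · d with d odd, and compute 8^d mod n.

203 − 1 = 202 = 2^1 · 101, so d = 101.
8^1 ≡ 8 (mod 203)
8^2 ≡ 8^2 = 64 ≡ 64 (mod 203)
8^4 ≡ 64^2 = 4096 ≡ 36 (mod 203)
8^8 ≡ 36^2 = 1296 ≡ 78 (mod 203)
8^16 ≡ 78^2 = 6084 ≡ 197 (mod 203)
8^32 ≡ 197^2 = 38809 ≡ 36 (mod 203)
8^64 ≡ 36^2 = 1296 ≡ 78 (mod 203)
101 = 64 + 32 + 4 + 1 in binary powers of 2.
So 8^101 ≡ 78 · 36 · 36 · 8 ≡ 155 (mod 203).
Squaring chain: 155; never reaches −1, so base 8 is a Miller–Rabin witness that 203 is composite.

155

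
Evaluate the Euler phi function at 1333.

Factor: 1333 = 31 · 43.
φ(1333) = (31−1) · (43−1) = 30 · 42 = 1260.

1260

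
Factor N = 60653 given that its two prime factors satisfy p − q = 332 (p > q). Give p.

463

Since p = q + 332, we have 60653 = q(q + 332), so q² + 332q − 60653 = 0.
Discriminant: 332² + 4·60653 = 110224 + 242612 = 352836; √352836 = 594.
q = (−332 + 594)/2 = 131, and p = q + 332 = 463.
Check: 131 · 463 = 60653.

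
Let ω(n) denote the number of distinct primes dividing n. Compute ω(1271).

1271 = 31 · 41
1271 = 31 · 41, which has 2 distinct prime factors.

2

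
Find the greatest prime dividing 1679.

1679 = 23 · 73
73 is prime.
So 1679 = 23 · 73; the largest prime factor is 73.

73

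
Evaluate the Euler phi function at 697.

640

Factor: 697 = 17 · 41.
φ(697) = (17−1) · (41−1) = 16 · 40 = 640.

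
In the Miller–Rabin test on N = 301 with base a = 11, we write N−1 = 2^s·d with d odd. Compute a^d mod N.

274

301 − 1 = 300 = 2^2 · 75, so d = 75.
11^1 ≡ 11 (mod 301)
11^2 ≡ 11^2 = 121 ≡ 121 (mod 301)
11^4 ≡ 121^2 = 14641 ≡ 193 (mod 301)
11^8 ≡ 193^2 = 37249 ≡ 226 (mod 301)
11^16 ≡ 226^2 = 51076 ≡ 207 (mod 301)
11^32 ≡ 207^2 = 42849 ≡ 107 (mod 301)
11^64 ≡ 107^2 = 11449 ≡ 11 (mod 301)
75 = 64 + 8 + 2 + 1 in binary powers of 2.
So 11^75 ≡ 11 · 226 · 121 · 11 ≡ 274 (mod 301).
Squaring chain: 274 → 127; never reaches −1, so base 11 is a Miller–Rabin witness that 301 is composite.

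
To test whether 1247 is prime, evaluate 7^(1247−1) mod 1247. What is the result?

552

7^1 ≡ 7 (mod 1247)
7^2 ≡ 7^2 = 49 ≡ 49 (mod 1247)
7^4 ≡ 49^2 = 2401 ≡ 1154 (mod 1247)
7^8 ≡ 1154^2 = 1331716 ≡ 1167 (mod 1247)
7^16 ≡ 1167^2 = 1361889 ≡ 165 (mod 1247)
7^32 ≡ 165^2 = 27225 ≡ 1038 (mod 1247)
7^64 ≡ 1038^2 = 1077444 ≡ 36 (mod 1247)
7^128 ≡ 36^2 = 1296 ≡ 49 (mod 1247)
7^256 ≡ 49^2 = 2401 ≡ 1154 (mod 1247)
7^512 ≡ 1154^2 = 1331716 ≡ 1167 (mod 1247)
7^1024 ≡ 1167^2 = 1361889 ≡ 165 (mod 1247)
1246 = 1024 + 128 + 64 + 16 + 8 + 4 + 2 in binary powers of 2.
So 7^1246 ≡ 165 · 49 · 36 · 165 · 1167 · 1154 · 49 ≡ 552 (mod 1247).
Since 552 ≠ 1, base 7 is a Fermat witness: 1247 is composite.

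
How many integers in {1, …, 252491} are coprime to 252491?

Factor: 252491 = 19 · 97 · 137.
φ(252491) = (19−1) · (97−1) · (137−1) = 18 · 96 · 136 = 235008.

235008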